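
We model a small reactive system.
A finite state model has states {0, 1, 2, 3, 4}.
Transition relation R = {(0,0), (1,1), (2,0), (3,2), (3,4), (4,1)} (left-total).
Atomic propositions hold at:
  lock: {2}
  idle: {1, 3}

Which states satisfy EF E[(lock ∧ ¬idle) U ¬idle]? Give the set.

{0, 2, 3, 4}

Sat(¬idle) = {0, 2, 4}
Sat(lock ∧ ¬idle) = {2}
E[(lock ∧ ¬idle) U ¬idle]: least fixpoint, start Z0 = Sat(¬idle) = {0, 2, 4}, add states in Sat(lock ∧ ¬idle) with some successor in Z. Already a fixed point.
Sat(E[(lock ∧ ¬idle) U ¬idle]) = {0, 2, 4}
EF E[(lock ∧ ¬idle) U ¬idle]: least fixpoint, start Z0 = {0, 2, 4}, add states with some successor in Z. Z1 = {0, 2, 3, 4}; fixed.
Sat(EF E[(lock ∧ ¬idle) U ¬idle]) = {0, 2, 3, 4}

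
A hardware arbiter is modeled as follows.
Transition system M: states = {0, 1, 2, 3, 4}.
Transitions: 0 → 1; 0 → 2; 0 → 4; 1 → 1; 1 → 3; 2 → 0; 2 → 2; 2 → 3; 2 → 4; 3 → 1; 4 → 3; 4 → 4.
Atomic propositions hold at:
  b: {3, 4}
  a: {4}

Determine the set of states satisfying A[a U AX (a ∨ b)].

{4}

Sat(a ∨ b) = {3, 4}
Sat(AX (a ∨ b)) = {s : every successor in {3, 4}} = {4}
A[a U AX (a ∨ b)]: least fixpoint, start Z0 = Sat(AX (a ∨ b)) = {4}, add states in Sat(a) with every successor in Z. Already a fixed point.
Sat(A[a U AX (a ∨ b)]) = {4}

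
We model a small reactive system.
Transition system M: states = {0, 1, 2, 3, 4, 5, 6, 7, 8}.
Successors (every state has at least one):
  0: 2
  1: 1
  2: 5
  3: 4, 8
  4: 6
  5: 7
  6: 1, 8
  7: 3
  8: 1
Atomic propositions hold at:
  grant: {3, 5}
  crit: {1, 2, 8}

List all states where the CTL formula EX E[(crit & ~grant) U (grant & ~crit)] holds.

Sat(~grant) = {0, 1, 2, 4, 6, 7, 8}
Sat(crit & ~grant) = {1, 2, 8}
Sat(~crit) = {0, 3, 4, 5, 6, 7}
Sat(grant & ~crit) = {3, 5}
E[(crit & ~grant) U (grant & ~crit)]: least fixpoint, start Z0 = Sat((grant & ~crit)) = {3, 5}, add states in Sat(crit & ~grant) with some successor in Z. Z1 = {2, 3, 5}; fixed.
Sat(E[(crit & ~grant) U (grant & ~crit)]) = {2, 3, 5}
Sat(EX E[(crit & ~grant) U (grant & ~crit)]) = {s : some successor in {2, 3, 5}} = {0, 2, 7}

{0, 2, 7}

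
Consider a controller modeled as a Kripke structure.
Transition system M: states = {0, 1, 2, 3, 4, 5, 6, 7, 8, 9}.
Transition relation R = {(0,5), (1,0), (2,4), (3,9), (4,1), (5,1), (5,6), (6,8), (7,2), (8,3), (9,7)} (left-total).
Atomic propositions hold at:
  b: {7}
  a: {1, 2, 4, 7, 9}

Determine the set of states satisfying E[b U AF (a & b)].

Sat(a & b) = {7}
AF (a & b): least fixpoint, start Z0 = {7}, add states with every successor in Z. Z1 = {7, 9}; Z2 = {3, 7, 9}; Z3 = {3, 7, 8, 9}; Z4 = {3, 6, 7, 8, 9}; fixed.
Sat(AF (a & b)) = {3, 6, 7, 8, 9}
E[b U AF (a & b)]: least fixpoint, start Z0 = Sat(AF (a & b)) = {3, 6, 7, 8, 9}, add states in Sat(b) with some successor in Z. Already a fixed point.
Sat(E[b U AF (a & b)]) = {3, 6, 7, 8, 9}

{3, 6, 7, 8, 9}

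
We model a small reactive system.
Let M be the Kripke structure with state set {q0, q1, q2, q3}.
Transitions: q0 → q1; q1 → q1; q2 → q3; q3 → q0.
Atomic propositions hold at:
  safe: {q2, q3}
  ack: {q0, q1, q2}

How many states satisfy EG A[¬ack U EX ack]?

Sat(¬ack) = {q3}
Sat(EX ack) = {s : some successor in {q0, q1, q2}} = {q0, q1, q3}
A[¬ack U EX ack]: least fixpoint, start Z0 = Sat(EX ack) = {q0, q1, q3}, add states in Sat(¬ack) with every successor in Z. Already a fixed point.
Sat(A[¬ack U EX ack]) = {q0, q1, q3}
EG A[¬ack U EX ack]: greatest fixpoint, start Z0 = {q0, q1, q3}, keep only states in Sat with some successor in Z. Already a fixed point.
Sat(EG A[¬ack U EX ack]) = {q0, q1, q3}
|Sat(EG A[¬ack U EX ack])| = |{q0, q1, q3}| = 3.

3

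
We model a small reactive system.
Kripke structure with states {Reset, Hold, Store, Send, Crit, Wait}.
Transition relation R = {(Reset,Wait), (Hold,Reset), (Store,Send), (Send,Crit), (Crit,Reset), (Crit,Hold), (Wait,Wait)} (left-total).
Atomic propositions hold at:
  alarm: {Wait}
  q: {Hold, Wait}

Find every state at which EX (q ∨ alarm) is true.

{Reset, Crit, Wait}

Sat(q ∨ alarm) = {Hold, Wait}
Sat(EX (q ∨ alarm)) = {s : some successor in {Hold, Wait}} = {Reset, Crit, Wait}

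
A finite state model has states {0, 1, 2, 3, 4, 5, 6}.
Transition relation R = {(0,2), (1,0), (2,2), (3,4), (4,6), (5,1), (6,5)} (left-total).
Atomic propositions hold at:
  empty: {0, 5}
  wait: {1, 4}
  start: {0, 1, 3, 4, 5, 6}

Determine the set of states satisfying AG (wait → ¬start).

Sat(¬start) = {2}
Sat(wait → ¬start) = {0, 2, 3, 5, 6}
AG (wait → ¬start): greatest fixpoint, start Z0 = {0, 2, 3, 5, 6}, keep only states in Sat with every successor in Z. Z1 = {0, 2, 6}; Z2 = {0, 2}; fixed.
Sat(AG (wait → ¬start)) = {0, 2}

{0, 2}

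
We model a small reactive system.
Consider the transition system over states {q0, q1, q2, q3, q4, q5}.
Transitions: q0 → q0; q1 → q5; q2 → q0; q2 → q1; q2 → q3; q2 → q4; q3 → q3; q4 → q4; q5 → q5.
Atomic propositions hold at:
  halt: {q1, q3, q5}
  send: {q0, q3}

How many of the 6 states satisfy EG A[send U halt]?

A[send U halt]: least fixpoint, start Z0 = Sat(halt) = {q1, q3, q5}, add states in Sat(send) with every successor in Z. Already a fixed point.
Sat(A[send U halt]) = {q1, q3, q5}
EG A[send U halt]: greatest fixpoint, start Z0 = {q1, q3, q5}, keep only states in Sat with some successor in Z. Already a fixed point.
Sat(EG A[send U halt]) = {q1, q3, q5}
|Sat(EG A[send U halt])| = |{q1, q3, q5}| = 3.

3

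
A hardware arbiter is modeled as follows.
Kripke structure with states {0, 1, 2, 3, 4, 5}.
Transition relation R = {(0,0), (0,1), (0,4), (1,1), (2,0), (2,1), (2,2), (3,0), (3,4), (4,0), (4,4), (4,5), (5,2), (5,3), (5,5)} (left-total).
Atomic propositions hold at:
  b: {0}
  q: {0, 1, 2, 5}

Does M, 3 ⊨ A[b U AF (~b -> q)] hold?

No

Sat(~b) = {1, 2, 3, 4, 5}
Sat(~b -> q) = {0, 1, 2, 5}
AF (~b -> q): least fixpoint, start Z0 = {0, 1, 2, 5}, add states with every successor in Z. Already a fixed point.
Sat(AF (~b -> q)) = {0, 1, 2, 5}
A[b U AF (~b -> q)]: least fixpoint, start Z0 = Sat(AF (~b -> q)) = {0, 1, 2, 5}, add states in Sat(b) with every successor in Z. Already a fixed point.
Sat(A[b U AF (~b -> q)]) = {0, 1, 2, 5}
3 ∉ Sat(A[b U AF (~b -> q)]) = {0, 1, 2, 5}, so the formula does not hold at 3.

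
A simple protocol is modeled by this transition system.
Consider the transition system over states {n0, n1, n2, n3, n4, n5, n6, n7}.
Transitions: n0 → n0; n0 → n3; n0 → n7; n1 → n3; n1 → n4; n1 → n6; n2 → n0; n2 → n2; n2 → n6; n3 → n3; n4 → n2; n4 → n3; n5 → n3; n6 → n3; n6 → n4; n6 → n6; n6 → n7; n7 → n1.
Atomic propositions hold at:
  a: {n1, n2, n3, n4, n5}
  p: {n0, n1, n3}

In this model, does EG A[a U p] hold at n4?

A[a U p]: least fixpoint, start Z0 = Sat(p) = {n0, n1, n3}, add states in Sat(a) with every successor in Z. Z1 = {n0, n1, n3, n5}; fixed.
Sat(A[a U p]) = {n0, n1, n3, n5}
EG A[a U p]: greatest fixpoint, start Z0 = {n0, n1, n3, n5}, keep only states in Sat with some successor in Z. Already a fixed point.
Sat(EG A[a U p]) = {n0, n1, n3, n5}
n4 ∉ Sat(EG A[a U p]) = {n0, n1, n3, n5}, so the formula does not hold at n4.

No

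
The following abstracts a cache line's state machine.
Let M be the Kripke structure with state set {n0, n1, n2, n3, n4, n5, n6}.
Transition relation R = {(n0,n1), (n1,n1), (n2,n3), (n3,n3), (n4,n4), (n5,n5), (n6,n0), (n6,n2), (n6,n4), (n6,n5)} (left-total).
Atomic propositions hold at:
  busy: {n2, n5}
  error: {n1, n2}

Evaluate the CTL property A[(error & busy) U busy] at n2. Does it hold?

Sat(error & busy) = {n2}
A[(error & busy) U busy]: least fixpoint, start Z0 = Sat(busy) = {n2, n5}, add states in Sat(error & busy) with every successor in Z. Already a fixed point.
Sat(A[(error & busy) U busy]) = {n2, n5}
n2 ∈ Sat(A[(error & busy) U busy]) = {n2, n5}, so the formula holds at n2.

Yes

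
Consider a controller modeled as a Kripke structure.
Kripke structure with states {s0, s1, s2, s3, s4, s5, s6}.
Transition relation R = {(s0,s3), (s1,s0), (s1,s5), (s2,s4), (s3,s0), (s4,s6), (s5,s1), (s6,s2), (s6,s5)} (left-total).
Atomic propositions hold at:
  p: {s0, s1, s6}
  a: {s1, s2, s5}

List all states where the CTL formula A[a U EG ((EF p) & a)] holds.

EF p: least fixpoint, start Z0 = {s0, s1, s6}, add states with some successor in Z. Z1 = {s0, s1, s3, s4, s5, s6}; Z2 = {s0, s1, s2, s3, s4, s5, s6}; fixed.
Sat(EF p) = {s0, s1, s2, s3, s4, s5, s6}
Sat((EF p) & a) = {s1, s2, s5}
EG ((EF p) & a): greatest fixpoint, start Z0 = {s1, s2, s5}, keep only states in Sat with some successor in Z. Z1 = {s1, s5}; fixed.
Sat(EG ((EF p) & a)) = {s1, s5}
A[a U EG ((EF p) & a)]: least fixpoint, start Z0 = Sat(EG ((EF p) & a)) = {s1, s5}, add states in Sat(a) with every successor in Z. Already a fixed point.
Sat(A[a U EG ((EF p) & a)]) = {s1, s5}

{s1, s5}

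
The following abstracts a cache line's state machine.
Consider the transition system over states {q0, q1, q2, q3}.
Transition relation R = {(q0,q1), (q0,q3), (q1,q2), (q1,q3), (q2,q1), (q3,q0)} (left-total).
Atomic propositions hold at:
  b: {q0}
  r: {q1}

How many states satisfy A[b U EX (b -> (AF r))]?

AF r: least fixpoint, start Z0 = {q1}, add states with every successor in Z. Z1 = {q1, q2}; fixed.
Sat(AF r) = {q1, q2}
Sat(b -> (AF r)) = {q1, q2, q3}
Sat(EX (b -> (AF r))) = {s : some successor in {q1, q2, q3}} = {q0, q1, q2}
A[b U EX (b -> (AF r))]: least fixpoint, start Z0 = Sat(EX (b -> (AF r))) = {q0, q1, q2}, add states in Sat(b) with every successor in Z. Already a fixed point.
Sat(A[b U EX (b -> (AF r))]) = {q0, q1, q2}
|Sat(A[b U EX (b -> (AF r))])| = |{q0, q1, q2}| = 3.

3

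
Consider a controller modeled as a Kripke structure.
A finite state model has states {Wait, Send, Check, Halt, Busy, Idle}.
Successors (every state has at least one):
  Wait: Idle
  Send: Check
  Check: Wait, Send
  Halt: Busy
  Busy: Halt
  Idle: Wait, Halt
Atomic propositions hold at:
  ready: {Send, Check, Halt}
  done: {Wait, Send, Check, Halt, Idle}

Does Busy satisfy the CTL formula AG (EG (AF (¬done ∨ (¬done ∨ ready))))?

Yes

Sat(¬done) = {Busy}
Sat(¬done ∨ ready) = {Send, Check, Halt, Busy}
Sat(¬done ∨ (¬done ∨ ready)) = {Send, Check, Halt, Busy}
AF (¬done ∨ (¬done ∨ ready)): least fixpoint, start Z0 = {Send, Check, Halt, Busy}, add states with every successor in Z. Already a fixed point.
Sat(AF (¬done ∨ (¬done ∨ ready))) = {Send, Check, Halt, Busy}
EG (AF (¬done ∨ (¬done ∨ ready))): greatest fixpoint, start Z0 = {Send, Check, Halt, Busy}, keep only states in Sat with some successor in Z. Already a fixed point.
Sat(EG (AF (¬done ∨ (¬done ∨ ready)))) = {Send, Check, Halt, Busy}
AG (EG (AF (¬done ∨ (¬done ∨ ready)))): greatest fixpoint, start Z0 = {Send, Check, Halt, Busy}, keep only states in Sat with every successor in Z. Z1 = {Send, Halt, Busy}; Z2 = {Halt, Busy}; fixed.
Sat(AG (EG (AF (¬done ∨ (¬done ∨ ready))))) = {Halt, Busy}
Busy ∈ Sat(AG (EG (AF (¬done ∨ (¬done ∨ ready))))) = {Halt, Busy}, so the formula holds at Busy.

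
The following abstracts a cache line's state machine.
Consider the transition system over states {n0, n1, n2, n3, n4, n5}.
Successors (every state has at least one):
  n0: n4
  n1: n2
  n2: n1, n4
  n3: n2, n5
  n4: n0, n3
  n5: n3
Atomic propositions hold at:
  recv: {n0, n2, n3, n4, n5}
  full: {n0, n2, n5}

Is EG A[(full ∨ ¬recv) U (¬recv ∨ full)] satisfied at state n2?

Yes

Sat(¬recv) = {n1}
Sat(full ∨ ¬recv) = {n0, n1, n2, n5}
Sat(¬recv ∨ full) = {n0, n1, n2, n5}
A[(full ∨ ¬recv) U (¬recv ∨ full)]: least fixpoint, start Z0 = Sat((¬recv ∨ full)) = {n0, n1, n2, n5}, add states in Sat(full ∨ ¬recv) with every successor in Z. Already a fixed point.
Sat(A[(full ∨ ¬recv) U (¬recv ∨ full)]) = {n0, n1, n2, n5}
EG A[(full ∨ ¬recv) U (¬recv ∨ full)]: greatest fixpoint, start Z0 = {n0, n1, n2, n5}, keep only states in Sat with some successor in Z. Z1 = {n1, n2}; fixed.
Sat(EG A[(full ∨ ¬recv) U (¬recv ∨ full)]) = {n1, n2}
n2 ∈ Sat(EG A[(full ∨ ¬recv) U (¬recv ∨ full)]) = {n1, n2}, so the formula holds at n2.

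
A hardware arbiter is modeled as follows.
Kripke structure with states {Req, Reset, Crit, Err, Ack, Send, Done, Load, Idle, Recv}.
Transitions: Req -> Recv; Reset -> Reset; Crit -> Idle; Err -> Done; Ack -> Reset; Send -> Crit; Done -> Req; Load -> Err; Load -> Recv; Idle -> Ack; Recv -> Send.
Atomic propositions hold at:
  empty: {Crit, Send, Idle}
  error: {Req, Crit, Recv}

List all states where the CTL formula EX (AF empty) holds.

{Req, Crit, Err, Send, Done, Load, Recv}

AF empty: least fixpoint, start Z0 = {Crit, Send, Idle}, add states with every successor in Z. Z1 = {Crit, Send, Idle, Recv}; Z2 = {Req, Crit, Send, Idle, Recv}; Z3 = {Req, Crit, Send, Done, Idle, Recv}; Z4 = {Req, Crit, Err, Send, Done, Idle, Recv}; Z5 = {Req, Crit, Err, Send, Done, Load, Idle, Recv}; fixed.
Sat(AF empty) = {Req, Crit, Err, Send, Done, Load, Idle, Recv}
Sat(EX (AF empty)) = {s : some successor in {Req, Crit, Err, Send, Done, Load, Idle, Recv}} = {Req, Crit, Err, Send, Done, Load, Recv}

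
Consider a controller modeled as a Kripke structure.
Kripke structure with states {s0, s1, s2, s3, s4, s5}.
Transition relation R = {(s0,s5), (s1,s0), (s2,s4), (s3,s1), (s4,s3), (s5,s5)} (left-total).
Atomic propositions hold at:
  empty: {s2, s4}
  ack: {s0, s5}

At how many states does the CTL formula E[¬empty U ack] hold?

4

Sat(¬empty) = {s0, s1, s3, s5}
E[¬empty U ack]: least fixpoint, start Z0 = Sat(ack) = {s0, s5}, add states in Sat(¬empty) with some successor in Z. Z1 = {s0, s1, s5}; Z2 = {s0, s1, s3, s5}; fixed.
Sat(E[¬empty U ack]) = {s0, s1, s3, s5}
|Sat(E[¬empty U ack])| = |{s0, s1, s3, s5}| = 4.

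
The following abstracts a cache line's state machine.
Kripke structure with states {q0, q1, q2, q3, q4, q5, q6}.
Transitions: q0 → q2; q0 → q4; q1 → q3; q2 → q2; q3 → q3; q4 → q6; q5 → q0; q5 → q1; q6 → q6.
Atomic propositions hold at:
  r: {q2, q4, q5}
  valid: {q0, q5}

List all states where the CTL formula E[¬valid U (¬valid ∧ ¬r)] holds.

Sat(¬valid) = {q1, q2, q3, q4, q6}
Sat(¬r) = {q0, q1, q3, q6}
Sat(¬valid ∧ ¬r) = {q1, q3, q6}
E[¬valid U (¬valid ∧ ¬r)]: least fixpoint, start Z0 = Sat((¬valid ∧ ¬r)) = {q1, q3, q6}, add states in Sat(¬valid) with some successor in Z. Z1 = {q1, q3, q4, q6}; fixed.
Sat(E[¬valid U (¬valid ∧ ¬r)]) = {q1, q3, q4, q6}

{q1, q3, q4, q6}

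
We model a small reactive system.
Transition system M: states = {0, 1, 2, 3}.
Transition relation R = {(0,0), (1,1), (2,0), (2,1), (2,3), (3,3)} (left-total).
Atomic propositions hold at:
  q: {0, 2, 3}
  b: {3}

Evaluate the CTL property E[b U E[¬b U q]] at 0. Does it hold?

Sat(¬b) = {0, 1, 2}
E[¬b U q]: least fixpoint, start Z0 = Sat(q) = {0, 2, 3}, add states in Sat(¬b) with some successor in Z. Already a fixed point.
Sat(E[¬b U q]) = {0, 2, 3}
E[b U E[¬b U q]]: least fixpoint, start Z0 = Sat(E[¬b U q]) = {0, 2, 3}, add states in Sat(b) with some successor in Z. Already a fixed point.
Sat(E[b U E[¬b U q]]) = {0, 2, 3}
0 ∈ Sat(E[b U E[¬b U q]]) = {0, 2, 3}, so the formula holds at 0.

Yes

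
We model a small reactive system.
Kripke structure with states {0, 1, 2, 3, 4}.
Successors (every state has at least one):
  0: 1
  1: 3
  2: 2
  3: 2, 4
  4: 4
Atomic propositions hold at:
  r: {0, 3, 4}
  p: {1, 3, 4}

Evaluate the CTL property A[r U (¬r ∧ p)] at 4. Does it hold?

Sat(¬r) = {1, 2}
Sat(¬r ∧ p) = {1}
A[r U (¬r ∧ p)]: least fixpoint, start Z0 = Sat((¬r ∧ p)) = {1}, add states in Sat(r) with every successor in Z. Z1 = {0, 1}; fixed.
Sat(A[r U (¬r ∧ p)]) = {0, 1}
4 ∉ Sat(A[r U (¬r ∧ p)]) = {0, 1}, so the formula does not hold at 4.

No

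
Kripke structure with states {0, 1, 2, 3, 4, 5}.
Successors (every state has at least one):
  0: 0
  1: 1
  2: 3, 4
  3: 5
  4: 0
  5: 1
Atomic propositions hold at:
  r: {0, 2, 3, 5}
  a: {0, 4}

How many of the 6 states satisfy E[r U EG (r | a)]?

Sat(r | a) = {0, 2, 3, 4, 5}
EG (r | a): greatest fixpoint, start Z0 = {0, 2, 3, 4, 5}, keep only states in Sat with some successor in Z. Z1 = {0, 2, 3, 4}; Z2 = {0, 2, 4}; fixed.
Sat(EG (r | a)) = {0, 2, 4}
E[r U EG (r | a)]: least fixpoint, start Z0 = Sat(EG (r | a)) = {0, 2, 4}, add states in Sat(r) with some successor in Z. Already a fixed point.
Sat(E[r U EG (r | a)]) = {0, 2, 4}
|Sat(E[r U EG (r | a)])| = |{0, 2, 4}| = 3.

3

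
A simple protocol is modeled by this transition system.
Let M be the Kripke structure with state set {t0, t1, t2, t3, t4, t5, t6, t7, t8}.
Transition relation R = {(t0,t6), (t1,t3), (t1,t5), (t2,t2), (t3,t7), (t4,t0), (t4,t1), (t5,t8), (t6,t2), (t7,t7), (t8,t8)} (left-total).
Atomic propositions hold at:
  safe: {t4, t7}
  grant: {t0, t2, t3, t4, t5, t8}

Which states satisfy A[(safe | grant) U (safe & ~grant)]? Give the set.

{t3, t7}

Sat(safe | grant) = {t0, t2, t3, t4, t5, t7, t8}
Sat(~grant) = {t1, t6, t7}
Sat(safe & ~grant) = {t7}
A[(safe | grant) U (safe & ~grant)]: least fixpoint, start Z0 = Sat((safe & ~grant)) = {t7}, add states in Sat(safe | grant) with every successor in Z. Z1 = {t3, t7}; fixed.
Sat(A[(safe | grant) U (safe & ~grant)]) = {t3, t7}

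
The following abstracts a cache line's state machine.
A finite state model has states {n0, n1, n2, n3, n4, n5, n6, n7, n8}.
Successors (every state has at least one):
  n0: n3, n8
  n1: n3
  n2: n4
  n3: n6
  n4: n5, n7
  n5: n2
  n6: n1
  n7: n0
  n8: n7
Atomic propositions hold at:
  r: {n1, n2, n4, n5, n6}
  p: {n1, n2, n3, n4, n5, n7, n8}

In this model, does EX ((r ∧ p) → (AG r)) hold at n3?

Sat(r ∧ p) = {n1, n2, n4, n5}
AG r: greatest fixpoint, start Z0 = {n1, n2, n4, n5, n6}, keep only states in Sat with every successor in Z. Z1 = {n2, n5, n6}; Z2 = {n5}; Z3 = ∅; fixed.
Sat(AG r) = ∅
Sat((r ∧ p) → (AG r)) = {n0, n3, n6, n7, n8}
Sat(EX ((r ∧ p) → (AG r))) = {s : some successor in {n0, n3, n6, n7, n8}} = {n0, n1, n3, n4, n7, n8}
n3 ∈ Sat(EX ((r ∧ p) → (AG r))) = {n0, n1, n3, n4, n7, n8}, so the formula holds at n3.

Yes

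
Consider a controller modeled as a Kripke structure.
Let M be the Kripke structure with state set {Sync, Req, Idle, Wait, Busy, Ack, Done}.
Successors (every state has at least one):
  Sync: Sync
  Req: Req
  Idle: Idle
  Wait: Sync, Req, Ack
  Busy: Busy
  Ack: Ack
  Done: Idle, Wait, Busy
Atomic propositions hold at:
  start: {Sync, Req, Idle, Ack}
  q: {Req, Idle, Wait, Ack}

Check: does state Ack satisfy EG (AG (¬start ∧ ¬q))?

Sat(¬start) = {Wait, Busy, Done}
Sat(¬q) = {Sync, Busy, Done}
Sat(¬start ∧ ¬q) = {Busy, Done}
AG (¬start ∧ ¬q): greatest fixpoint, start Z0 = {Busy, Done}, keep only states in Sat with every successor in Z. Z1 = {Busy}; fixed.
Sat(AG (¬start ∧ ¬q)) = {Busy}
EG (AG (¬start ∧ ¬q)): greatest fixpoint, start Z0 = {Busy}, keep only states in Sat with some successor in Z. Already a fixed point.
Sat(EG (AG (¬start ∧ ¬q))) = {Busy}
Ack ∉ Sat(EG (AG (¬start ∧ ¬q))) = {Busy}, so the formula does not hold at Ack.

No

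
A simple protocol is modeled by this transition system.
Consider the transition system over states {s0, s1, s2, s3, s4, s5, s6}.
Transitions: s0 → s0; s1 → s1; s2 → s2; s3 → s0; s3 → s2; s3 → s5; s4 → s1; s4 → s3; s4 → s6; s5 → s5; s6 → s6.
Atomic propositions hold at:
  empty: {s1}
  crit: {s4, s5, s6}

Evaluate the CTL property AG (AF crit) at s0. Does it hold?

No

AF crit: least fixpoint, start Z0 = {s4, s5, s6}, add states with every successor in Z. Already a fixed point.
Sat(AF crit) = {s4, s5, s6}
AG (AF crit): greatest fixpoint, start Z0 = {s4, s5, s6}, keep only states in Sat with every successor in Z. Z1 = {s5, s6}; fixed.
Sat(AG (AF crit)) = {s5, s6}
s0 ∉ Sat(AG (AF crit)) = {s5, s6}, so the formula does not hold at s0.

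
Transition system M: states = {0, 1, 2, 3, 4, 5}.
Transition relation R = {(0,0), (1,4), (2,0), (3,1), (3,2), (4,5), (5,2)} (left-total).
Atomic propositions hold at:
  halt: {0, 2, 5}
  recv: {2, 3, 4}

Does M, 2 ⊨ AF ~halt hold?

No

Sat(~halt) = {1, 3, 4}
AF ~halt: least fixpoint, start Z0 = {1, 3, 4}, add states with every successor in Z. Already a fixed point.
Sat(AF ~halt) = {1, 3, 4}
2 ∉ Sat(AF ~halt) = {1, 3, 4}, so the formula does not hold at 2.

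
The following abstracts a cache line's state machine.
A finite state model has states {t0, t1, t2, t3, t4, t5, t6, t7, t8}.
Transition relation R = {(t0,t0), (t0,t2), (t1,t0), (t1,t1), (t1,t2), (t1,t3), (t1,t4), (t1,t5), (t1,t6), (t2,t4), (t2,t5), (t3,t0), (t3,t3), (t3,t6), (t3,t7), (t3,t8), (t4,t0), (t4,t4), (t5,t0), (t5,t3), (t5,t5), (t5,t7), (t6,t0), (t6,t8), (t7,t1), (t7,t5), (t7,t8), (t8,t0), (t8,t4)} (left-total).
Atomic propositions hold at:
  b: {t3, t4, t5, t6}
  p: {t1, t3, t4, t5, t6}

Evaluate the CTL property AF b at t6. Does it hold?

Yes

AF b: least fixpoint, start Z0 = {t3, t4, t5, t6}, add states with every successor in Z. Z1 = {t2, t3, t4, t5, t6}; fixed.
Sat(AF b) = {t2, t3, t4, t5, t6}
t6 ∈ Sat(AF b) = {t2, t3, t4, t5, t6}, so the formula holds at t6.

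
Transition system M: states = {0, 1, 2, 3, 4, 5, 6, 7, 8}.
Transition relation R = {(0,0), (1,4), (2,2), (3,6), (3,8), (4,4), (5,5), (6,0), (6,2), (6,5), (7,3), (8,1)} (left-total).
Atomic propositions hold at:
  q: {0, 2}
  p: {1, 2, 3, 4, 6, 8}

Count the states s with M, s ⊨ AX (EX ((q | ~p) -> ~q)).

6

Sat(~p) = {0, 5, 7}
Sat(q | ~p) = {0, 2, 5, 7}
Sat(~q) = {1, 3, 4, 5, 6, 7, 8}
Sat((q | ~p) -> ~q) = {1, 3, 4, 5, 6, 7, 8}
Sat(EX ((q | ~p) -> ~q)) = {s : some successor in {1, 3, 4, 5, 6, 7, 8}} = {1, 3, 4, 5, 6, 7, 8}
Sat(AX (EX ((q | ~p) -> ~q))) = {s : every successor in {1, 3, 4, 5, 6, 7, 8}} = {1, 3, 4, 5, 7, 8}
|Sat(AX (EX ((q | ~p) -> ~q)))| = |{1, 3, 4, 5, 7, 8}| = 6.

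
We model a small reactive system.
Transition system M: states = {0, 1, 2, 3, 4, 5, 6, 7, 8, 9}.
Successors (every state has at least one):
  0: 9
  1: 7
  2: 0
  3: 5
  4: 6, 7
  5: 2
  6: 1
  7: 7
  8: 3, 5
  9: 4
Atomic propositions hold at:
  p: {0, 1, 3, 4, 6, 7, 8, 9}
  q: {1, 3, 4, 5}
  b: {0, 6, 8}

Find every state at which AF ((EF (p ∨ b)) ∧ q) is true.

Sat(p ∨ b) = {0, 1, 3, 4, 6, 7, 8, 9}
EF (p ∨ b): least fixpoint, start Z0 = {0, 1, 3, 4, 6, 7, 8, 9}, add states with some successor in Z. Z1 = {0, 1, 2, 3, 4, 6, 7, 8, 9}; Z2 = {0, 1, 2, 3, 4, 5, 6, 7, 8, 9}; fixed.
Sat(EF (p ∨ b)) = {0, 1, 2, 3, 4, 5, 6, 7, 8, 9}
Sat((EF (p ∨ b)) ∧ q) = {1, 3, 4, 5}
AF ((EF (p ∨ b)) ∧ q): least fixpoint, start Z0 = {1, 3, 4, 5}, add states with every successor in Z. Z1 = {1, 3, 4, 5, 6, 8, 9}; Z2 = {0, 1, 3, 4, 5, 6, 8, 9}; Z3 = {0, 1, 2, 3, 4, 5, 6, 8, 9}; fixed.
Sat(AF ((EF (p ∨ b)) ∧ q)) = {0, 1, 2, 3, 4, 5, 6, 8, 9}

{0, 1, 2, 3, 4, 5, 6, 8, 9}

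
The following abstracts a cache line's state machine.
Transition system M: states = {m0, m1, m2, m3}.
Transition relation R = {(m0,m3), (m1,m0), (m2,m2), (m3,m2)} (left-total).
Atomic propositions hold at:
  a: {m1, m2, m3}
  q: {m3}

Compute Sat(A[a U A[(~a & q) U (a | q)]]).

Sat(~a) = {m0}
Sat(~a & q) = ∅
Sat(a | q) = {m1, m2, m3}
A[(~a & q) U (a | q)]: least fixpoint, start Z0 = Sat((a | q)) = {m1, m2, m3}, add states in Sat(~a & q) with every successor in Z. Already a fixed point.
Sat(A[(~a & q) U (a | q)]) = {m1, m2, m3}
A[a U A[(~a & q) U (a | q)]]: least fixpoint, start Z0 = Sat(A[(~a & q) U (a | q)]) = {m1, m2, m3}, add states in Sat(a) with every successor in Z. Already a fixed point.
Sat(A[a U A[(~a & q) U (a | q)]]) = {m1, m2, m3}

{m1, m2, m3}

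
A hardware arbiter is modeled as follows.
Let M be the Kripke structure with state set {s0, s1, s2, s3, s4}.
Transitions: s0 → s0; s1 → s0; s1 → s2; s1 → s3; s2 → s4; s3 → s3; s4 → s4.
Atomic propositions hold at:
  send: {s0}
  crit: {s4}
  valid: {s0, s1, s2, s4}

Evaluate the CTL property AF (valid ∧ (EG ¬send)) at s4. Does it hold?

Yes

Sat(¬send) = {s1, s2, s3, s4}
EG ¬send: greatest fixpoint, start Z0 = {s1, s2, s3, s4}, keep only states in Sat with some successor in Z. Already a fixed point.
Sat(EG ¬send) = {s1, s2, s3, s4}
Sat(valid ∧ (EG ¬send)) = {s1, s2, s4}
AF (valid ∧ (EG ¬send)): least fixpoint, start Z0 = {s1, s2, s4}, add states with every successor in Z. Already a fixed point.
Sat(AF (valid ∧ (EG ¬send))) = {s1, s2, s4}
s4 ∈ Sat(AF (valid ∧ (EG ¬send))) = {s1, s2, s4}, so the formula holds at s4.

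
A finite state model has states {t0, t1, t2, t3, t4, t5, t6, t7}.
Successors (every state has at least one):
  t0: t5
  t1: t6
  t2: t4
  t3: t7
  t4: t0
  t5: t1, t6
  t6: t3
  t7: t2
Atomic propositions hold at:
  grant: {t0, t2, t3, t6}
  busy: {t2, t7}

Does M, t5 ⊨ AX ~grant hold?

No

Sat(~grant) = {t1, t4, t5, t7}
Sat(AX ~grant) = {s : every successor in {t1, t4, t5, t7}} = {t0, t2, t3}
t5 ∉ Sat(AX ~grant) = {t0, t2, t3}, so the formula does not hold at t5.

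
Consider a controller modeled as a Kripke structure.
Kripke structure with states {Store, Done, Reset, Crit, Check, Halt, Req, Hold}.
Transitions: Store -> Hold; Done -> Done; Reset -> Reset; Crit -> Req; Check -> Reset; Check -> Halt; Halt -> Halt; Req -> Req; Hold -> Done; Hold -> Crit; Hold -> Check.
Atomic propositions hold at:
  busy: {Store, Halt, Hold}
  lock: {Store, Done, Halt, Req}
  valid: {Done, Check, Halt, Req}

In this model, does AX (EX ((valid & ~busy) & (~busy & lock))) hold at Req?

Yes

Sat(~busy) = {Done, Reset, Crit, Check, Req}
Sat(valid & ~busy) = {Done, Check, Req}
Sat(~busy & lock) = {Done, Req}
Sat((valid & ~busy) & (~busy & lock)) = {Done, Req}
Sat(EX ((valid & ~busy) & (~busy & lock))) = {s : some successor in {Done, Req}} = {Done, Crit, Req, Hold}
Sat(AX (EX ((valid & ~busy) & (~busy & lock)))) = {s : every successor in {Done, Crit, Req, Hold}} = {Store, Done, Crit, Req}
Req ∈ Sat(AX (EX ((valid & ~busy) & (~busy & lock)))) = {Store, Done, Crit, Req}, so the formula holds at Req.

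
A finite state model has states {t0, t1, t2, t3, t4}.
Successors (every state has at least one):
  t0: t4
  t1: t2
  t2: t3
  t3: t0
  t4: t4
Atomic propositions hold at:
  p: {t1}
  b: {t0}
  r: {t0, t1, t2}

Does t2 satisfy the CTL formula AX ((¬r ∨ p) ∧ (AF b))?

Sat(¬r) = {t3, t4}
Sat(¬r ∨ p) = {t1, t3, t4}
AF b: least fixpoint, start Z0 = {t0}, add states with every successor in Z. Z1 = {t0, t3}; Z2 = {t0, t2, t3}; Z3 = {t0, t1, t2, t3}; fixed.
Sat(AF b) = {t0, t1, t2, t3}
Sat((¬r ∨ p) ∧ (AF b)) = {t1, t3}
Sat(AX ((¬r ∨ p) ∧ (AF b))) = {s : every successor in {t1, t3}} = {t2}
t2 ∈ Sat(AX ((¬r ∨ p) ∧ (AF b))) = {t2}, so the formula holds at t2.

Yes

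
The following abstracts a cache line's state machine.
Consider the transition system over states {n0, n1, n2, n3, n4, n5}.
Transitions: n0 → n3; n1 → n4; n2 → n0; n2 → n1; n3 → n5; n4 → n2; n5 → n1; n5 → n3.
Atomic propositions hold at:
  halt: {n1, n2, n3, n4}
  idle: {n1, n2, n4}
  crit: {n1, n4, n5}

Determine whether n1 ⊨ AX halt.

Sat(AX halt) = {s : every successor in {n1, n2, n3, n4}} = {n0, n1, n4, n5}
n1 ∈ Sat(AX halt) = {n0, n1, n4, n5}, so the formula holds at n1.

Yes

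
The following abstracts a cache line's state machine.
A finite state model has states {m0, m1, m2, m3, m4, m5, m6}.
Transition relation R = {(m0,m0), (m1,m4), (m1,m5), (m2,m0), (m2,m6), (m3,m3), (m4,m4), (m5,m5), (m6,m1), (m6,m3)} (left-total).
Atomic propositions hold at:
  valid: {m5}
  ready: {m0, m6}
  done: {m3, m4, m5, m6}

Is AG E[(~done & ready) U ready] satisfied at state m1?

Sat(~done) = {m0, m1, m2}
Sat(~done & ready) = {m0}
E[(~done & ready) U ready]: least fixpoint, start Z0 = Sat(ready) = {m0, m6}, add states in Sat(~done & ready) with some successor in Z. Already a fixed point.
Sat(E[(~done & ready) U ready]) = {m0, m6}
AG E[(~done & ready) U ready]: greatest fixpoint, start Z0 = {m0, m6}, keep only states in Sat with every successor in Z. Z1 = {m0}; fixed.
Sat(AG E[(~done & ready) U ready]) = {m0}
m1 ∉ Sat(AG E[(~done & ready) U ready]) = {m0}, so the formula does not hold at m1.

No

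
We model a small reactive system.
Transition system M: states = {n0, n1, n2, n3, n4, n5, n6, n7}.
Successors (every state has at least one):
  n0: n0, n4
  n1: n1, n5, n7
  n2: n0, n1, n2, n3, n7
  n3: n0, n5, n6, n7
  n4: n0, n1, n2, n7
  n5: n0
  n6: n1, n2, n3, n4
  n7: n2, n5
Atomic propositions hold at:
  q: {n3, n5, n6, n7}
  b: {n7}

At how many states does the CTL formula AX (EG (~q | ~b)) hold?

Sat(~q) = {n0, n1, n2, n4}
Sat(~b) = {n0, n1, n2, n3, n4, n5, n6}
Sat(~q | ~b) = {n0, n1, n2, n3, n4, n5, n6}
EG (~q | ~b): greatest fixpoint, start Z0 = {n0, n1, n2, n3, n4, n5, n6}, keep only states in Sat with some successor in Z. Already a fixed point.
Sat(EG (~q | ~b)) = {n0, n1, n2, n3, n4, n5, n6}
Sat(AX (EG (~q | ~b))) = {s : every successor in {n0, n1, n2, n3, n4, n5, n6}} = {n0, n5, n6, n7}
|Sat(AX (EG (~q | ~b)))| = |{n0, n5, n6, n7}| = 4.

4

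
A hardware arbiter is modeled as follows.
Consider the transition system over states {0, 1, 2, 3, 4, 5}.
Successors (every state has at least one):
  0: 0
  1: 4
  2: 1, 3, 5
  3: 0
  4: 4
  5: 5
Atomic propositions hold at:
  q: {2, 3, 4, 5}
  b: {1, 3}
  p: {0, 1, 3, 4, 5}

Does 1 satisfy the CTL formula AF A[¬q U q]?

Sat(¬q) = {0, 1}
A[¬q U q]: least fixpoint, start Z0 = Sat(q) = {2, 3, 4, 5}, add states in Sat(¬q) with every successor in Z. Z1 = {1, 2, 3, 4, 5}; fixed.
Sat(A[¬q U q]) = {1, 2, 3, 4, 5}
AF A[¬q U q]: least fixpoint, start Z0 = {1, 2, 3, 4, 5}, add states with every successor in Z. Already a fixed point.
Sat(AF A[¬q U q]) = {1, 2, 3, 4, 5}
1 ∈ Sat(AF A[¬q U q]) = {1, 2, 3, 4, 5}, so the formula holds at 1.

Yes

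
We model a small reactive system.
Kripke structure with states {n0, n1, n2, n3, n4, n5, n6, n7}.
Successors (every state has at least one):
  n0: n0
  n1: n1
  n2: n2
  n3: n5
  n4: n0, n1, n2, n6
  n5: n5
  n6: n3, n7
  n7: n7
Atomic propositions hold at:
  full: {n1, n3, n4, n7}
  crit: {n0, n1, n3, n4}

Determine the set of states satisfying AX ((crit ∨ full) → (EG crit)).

Sat(crit ∨ full) = {n0, n1, n3, n4, n7}
EG crit: greatest fixpoint, start Z0 = {n0, n1, n3, n4}, keep only states in Sat with some successor in Z. Z1 = {n0, n1, n4}; fixed.
Sat(EG crit) = {n0, n1, n4}
Sat((crit ∨ full) → (EG crit)) = {n0, n1, n2, n4, n5, n6}
Sat(AX ((crit ∨ full) → (EG crit))) = {s : every successor in {n0, n1, n2, n4, n5, n6}} = {n0, n1, n2, n3, n4, n5}

{n0, n1, n2, n3, n4, n5}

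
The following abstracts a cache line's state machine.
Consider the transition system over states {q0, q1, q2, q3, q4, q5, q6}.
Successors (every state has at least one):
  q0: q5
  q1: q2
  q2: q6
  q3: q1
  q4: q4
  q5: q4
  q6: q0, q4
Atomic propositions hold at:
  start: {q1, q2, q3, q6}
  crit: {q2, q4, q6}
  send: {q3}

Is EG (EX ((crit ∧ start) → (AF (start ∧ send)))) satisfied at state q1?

No

Sat(crit ∧ start) = {q2, q6}
Sat(start ∧ send) = {q3}
AF (start ∧ send): least fixpoint, start Z0 = {q3}, add states with every successor in Z. Already a fixed point.
Sat(AF (start ∧ send)) = {q3}
Sat((crit ∧ start) → (AF (start ∧ send))) = {q0, q1, q3, q4, q5}
Sat(EX ((crit ∧ start) → (AF (start ∧ send)))) = {s : some successor in {q0, q1, q3, q4, q5}} = {q0, q3, q4, q5, q6}
EG (EX ((crit ∧ start) → (AF (start ∧ send)))): greatest fixpoint, start Z0 = {q0, q3, q4, q5, q6}, keep only states in Sat with some successor in Z. Z1 = {q0, q4, q5, q6}; fixed.
Sat(EG (EX ((crit ∧ start) → (AF (start ∧ send))))) = {q0, q4, q5, q6}
q1 ∉ Sat(EG (EX ((crit ∧ start) → (AF (start ∧ send))))) = {q0, q4, q5, q6}, so the formula does not hold at q1.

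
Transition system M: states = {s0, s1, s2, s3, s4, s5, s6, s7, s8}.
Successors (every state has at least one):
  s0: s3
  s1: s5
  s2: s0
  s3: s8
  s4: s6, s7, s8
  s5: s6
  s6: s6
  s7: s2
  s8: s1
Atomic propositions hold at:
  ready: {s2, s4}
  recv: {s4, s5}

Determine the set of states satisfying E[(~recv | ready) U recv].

Sat(~recv) = {s0, s1, s2, s3, s6, s7, s8}
Sat(~recv | ready) = {s0, s1, s2, s3, s4, s6, s7, s8}
E[(~recv | ready) U recv]: least fixpoint, start Z0 = Sat(recv) = {s4, s5}, add states in Sat(~recv | ready) with some successor in Z. Z1 = {s1, s4, s5}; Z2 = {s1, s4, s5, s8}; Z3 = {s1, s3, s4, s5, s8}; Z4 = {s0, s1, s3, s4, s5, s8}; Z5 = {s0, s1, s2, s3, s4, s5, s8}; Z6 = {s0, s1, s2, s3, s4, s5, s7, s8}; fixed.
Sat(E[(~recv | ready) U recv]) = {s0, s1, s2, s3, s4, s5, s7, s8}

{s0, s1, s2, s3, s4, s5, s7, s8}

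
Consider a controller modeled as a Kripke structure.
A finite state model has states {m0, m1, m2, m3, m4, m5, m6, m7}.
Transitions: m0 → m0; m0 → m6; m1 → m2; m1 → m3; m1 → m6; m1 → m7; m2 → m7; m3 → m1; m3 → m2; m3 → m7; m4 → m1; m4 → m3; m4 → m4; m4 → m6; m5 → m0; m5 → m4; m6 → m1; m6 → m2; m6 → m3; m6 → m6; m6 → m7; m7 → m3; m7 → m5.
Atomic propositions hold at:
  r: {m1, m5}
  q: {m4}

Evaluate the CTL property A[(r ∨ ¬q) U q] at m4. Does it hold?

Sat(¬q) = {m0, m1, m2, m3, m5, m6, m7}
Sat(r ∨ ¬q) = {m0, m1, m2, m3, m5, m6, m7}
A[(r ∨ ¬q) U q]: least fixpoint, start Z0 = Sat(q) = {m4}, add states in Sat(r ∨ ¬q) with every successor in Z. Already a fixed point.
Sat(A[(r ∨ ¬q) U q]) = {m4}
m4 ∈ Sat(A[(r ∨ ¬q) U q]) = {m4}, so the formula holds at m4.

Yes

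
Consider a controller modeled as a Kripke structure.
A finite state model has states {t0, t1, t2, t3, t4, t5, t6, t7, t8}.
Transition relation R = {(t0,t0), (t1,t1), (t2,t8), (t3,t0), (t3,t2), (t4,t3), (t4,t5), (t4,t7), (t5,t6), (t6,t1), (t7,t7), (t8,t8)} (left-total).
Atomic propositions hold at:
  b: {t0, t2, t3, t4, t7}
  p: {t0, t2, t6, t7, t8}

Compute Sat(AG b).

{t0, t7}

AG b: greatest fixpoint, start Z0 = {t0, t2, t3, t4, t7}, keep only states in Sat with every successor in Z. Z1 = {t0, t3, t7}; Z2 = {t0, t7}; fixed.
Sat(AG b) = {t0, t7}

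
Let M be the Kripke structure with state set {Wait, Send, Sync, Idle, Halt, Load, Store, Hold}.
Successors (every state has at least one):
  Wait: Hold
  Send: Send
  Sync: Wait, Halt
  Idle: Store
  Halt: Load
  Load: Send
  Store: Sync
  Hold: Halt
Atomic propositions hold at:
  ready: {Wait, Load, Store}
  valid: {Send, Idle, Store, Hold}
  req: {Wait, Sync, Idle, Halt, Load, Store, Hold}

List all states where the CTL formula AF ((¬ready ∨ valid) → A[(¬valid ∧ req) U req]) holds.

{Wait, Sync, Idle, Halt, Load, Store, Hold}

Sat(¬ready) = {Send, Sync, Idle, Halt, Hold}
Sat(¬ready ∨ valid) = {Send, Sync, Idle, Halt, Store, Hold}
Sat(¬valid) = {Wait, Sync, Halt, Load}
Sat(¬valid ∧ req) = {Wait, Sync, Halt, Load}
A[(¬valid ∧ req) U req]: least fixpoint, start Z0 = Sat(req) = {Wait, Sync, Idle, Halt, Load, Store, Hold}, add states in Sat(¬valid ∧ req) with every successor in Z. Already a fixed point.
Sat(A[(¬valid ∧ req) U req]) = {Wait, Sync, Idle, Halt, Load, Store, Hold}
Sat((¬ready ∨ valid) → A[(¬valid ∧ req) U req]) = {Wait, Sync, Idle, Halt, Load, Store, Hold}
AF ((¬ready ∨ valid) → A[(¬valid ∧ req) U req]): least fixpoint, start Z0 = {Wait, Sync, Idle, Halt, Load, Store, Hold}, add states with every successor in Z. Already a fixed point.
Sat(AF ((¬ready ∨ valid) → A[(¬valid ∧ req) U req])) = {Wait, Sync, Idle, Halt, Load, Store, Hold}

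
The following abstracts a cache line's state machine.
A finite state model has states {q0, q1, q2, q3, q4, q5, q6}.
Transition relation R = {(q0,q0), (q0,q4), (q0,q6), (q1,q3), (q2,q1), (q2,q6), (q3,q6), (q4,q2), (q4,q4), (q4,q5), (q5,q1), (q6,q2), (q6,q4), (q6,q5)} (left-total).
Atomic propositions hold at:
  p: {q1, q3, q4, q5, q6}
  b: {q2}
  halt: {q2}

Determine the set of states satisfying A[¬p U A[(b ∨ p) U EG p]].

{q1, q2, q3, q4, q5, q6}

Sat(¬p) = {q0, q2}
Sat(b ∨ p) = {q1, q2, q3, q4, q5, q6}
EG p: greatest fixpoint, start Z0 = {q1, q3, q4, q5, q6}, keep only states in Sat with some successor in Z. Already a fixed point.
Sat(EG p) = {q1, q3, q4, q5, q6}
A[(b ∨ p) U EG p]: least fixpoint, start Z0 = Sat(EG p) = {q1, q3, q4, q5, q6}, add states in Sat(b ∨ p) with every successor in Z. Z1 = {q1, q2, q3, q4, q5, q6}; fixed.
Sat(A[(b ∨ p) U EG p]) = {q1, q2, q3, q4, q5, q6}
A[¬p U A[(b ∨ p) U EG p]]: least fixpoint, start Z0 = Sat(A[(b ∨ p) U EG p]) = {q1, q2, q3, q4, q5, q6}, add states in Sat(¬p) with every successor in Z. Already a fixed point.
Sat(A[¬p U A[(b ∨ p) U EG p]]) = {q1, q2, q3, q4, q5, q6}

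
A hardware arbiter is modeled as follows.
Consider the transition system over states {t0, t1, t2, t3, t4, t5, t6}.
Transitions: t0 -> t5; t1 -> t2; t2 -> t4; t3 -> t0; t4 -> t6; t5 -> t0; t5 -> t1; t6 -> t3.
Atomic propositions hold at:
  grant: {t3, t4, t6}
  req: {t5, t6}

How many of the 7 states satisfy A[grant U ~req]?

6

Sat(~req) = {t0, t1, t2, t3, t4}
A[grant U ~req]: least fixpoint, start Z0 = Sat(~req) = {t0, t1, t2, t3, t4}, add states in Sat(grant) with every successor in Z. Z1 = {t0, t1, t2, t3, t4, t6}; fixed.
Sat(A[grant U ~req]) = {t0, t1, t2, t3, t4, t6}
|Sat(A[grant U ~req])| = |{t0, t1, t2, t3, t4, t6}| = 6.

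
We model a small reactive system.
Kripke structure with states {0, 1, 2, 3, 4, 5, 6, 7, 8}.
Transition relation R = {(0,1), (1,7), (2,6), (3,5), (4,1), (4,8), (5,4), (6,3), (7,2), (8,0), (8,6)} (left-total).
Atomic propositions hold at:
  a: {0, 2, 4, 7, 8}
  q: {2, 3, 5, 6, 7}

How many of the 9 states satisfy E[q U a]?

8

E[q U a]: least fixpoint, start Z0 = Sat(a) = {0, 2, 4, 7, 8}, add states in Sat(q) with some successor in Z. Z1 = {0, 2, 4, 5, 7, 8}; Z2 = {0, 2, 3, 4, 5, 7, 8}; Z3 = {0, 2, 3, 4, 5, 6, 7, 8}; fixed.
Sat(E[q U a]) = {0, 2, 3, 4, 5, 6, 7, 8}
|Sat(E[q U a])| = |{0, 2, 3, 4, 5, 6, 7, 8}| = 8.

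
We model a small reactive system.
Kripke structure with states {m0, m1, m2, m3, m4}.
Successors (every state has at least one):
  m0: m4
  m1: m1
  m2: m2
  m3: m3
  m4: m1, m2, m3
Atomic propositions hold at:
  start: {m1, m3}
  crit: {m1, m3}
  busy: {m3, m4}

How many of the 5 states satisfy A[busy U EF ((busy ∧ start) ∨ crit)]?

Sat(busy ∧ start) = {m3}
Sat((busy ∧ start) ∨ crit) = {m1, m3}
EF ((busy ∧ start) ∨ crit): least fixpoint, start Z0 = {m1, m3}, add states with some successor in Z. Z1 = {m1, m3, m4}; Z2 = {m0, m1, m3, m4}; fixed.
Sat(EF ((busy ∧ start) ∨ crit)) = {m0, m1, m3, m4}
A[busy U EF ((busy ∧ start) ∨ crit)]: least fixpoint, start Z0 = Sat(EF ((busy ∧ start) ∨ crit)) = {m0, m1, m3, m4}, add states in Sat(busy) with every successor in Z. Already a fixed point.
Sat(A[busy U EF ((busy ∧ start) ∨ crit)]) = {m0, m1, m3, m4}
|Sat(A[busy U EF ((busy ∧ start) ∨ crit)])| = |{m0, m1, m3, m4}| = 4.

4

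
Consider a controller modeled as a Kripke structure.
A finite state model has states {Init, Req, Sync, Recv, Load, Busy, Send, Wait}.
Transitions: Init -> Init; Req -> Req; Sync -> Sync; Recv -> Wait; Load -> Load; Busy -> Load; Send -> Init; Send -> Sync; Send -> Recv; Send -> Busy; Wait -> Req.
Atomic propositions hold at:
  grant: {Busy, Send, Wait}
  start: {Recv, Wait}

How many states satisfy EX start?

Sat(EX start) = {s : some successor in {Recv, Wait}} = {Recv, Send}
|Sat(EX start)| = |{Recv, Send}| = 2.

2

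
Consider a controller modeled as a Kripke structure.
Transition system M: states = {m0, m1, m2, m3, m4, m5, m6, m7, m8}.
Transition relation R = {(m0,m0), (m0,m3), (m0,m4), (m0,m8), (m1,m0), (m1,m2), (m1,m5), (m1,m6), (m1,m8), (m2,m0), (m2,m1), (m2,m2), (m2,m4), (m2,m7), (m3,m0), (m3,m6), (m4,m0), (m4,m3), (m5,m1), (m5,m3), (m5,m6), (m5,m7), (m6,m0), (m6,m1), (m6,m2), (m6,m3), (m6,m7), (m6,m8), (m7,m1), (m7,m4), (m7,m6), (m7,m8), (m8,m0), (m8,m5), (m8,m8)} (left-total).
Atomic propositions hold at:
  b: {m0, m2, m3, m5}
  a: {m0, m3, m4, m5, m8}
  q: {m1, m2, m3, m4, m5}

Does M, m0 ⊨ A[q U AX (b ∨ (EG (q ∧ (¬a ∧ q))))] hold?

No

Sat(¬a) = {m1, m2, m6, m7}
Sat(¬a ∧ q) = {m1, m2}
Sat(q ∧ (¬a ∧ q)) = {m1, m2}
EG (q ∧ (¬a ∧ q)): greatest fixpoint, start Z0 = {m1, m2}, keep only states in Sat with some successor in Z. Already a fixed point.
Sat(EG (q ∧ (¬a ∧ q))) = {m1, m2}
Sat(b ∨ (EG (q ∧ (¬a ∧ q)))) = {m0, m1, m2, m3, m5}
Sat(AX (b ∨ (EG (q ∧ (¬a ∧ q))))) = {s : every successor in {m0, m1, m2, m3, m5}} = {m4}
A[q U AX (b ∨ (EG (q ∧ (¬a ∧ q))))]: least fixpoint, start Z0 = Sat(AX (b ∨ (EG (q ∧ (¬a ∧ q))))) = {m4}, add states in Sat(q) with every successor in Z. Already a fixed point.
Sat(A[q U AX (b ∨ (EG (q ∧ (¬a ∧ q))))]) = {m4}
m0 ∉ Sat(A[q U AX (b ∨ (EG (q ∧ (¬a ∧ q))))]) = {m4}, so the formula does not hold at m0.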